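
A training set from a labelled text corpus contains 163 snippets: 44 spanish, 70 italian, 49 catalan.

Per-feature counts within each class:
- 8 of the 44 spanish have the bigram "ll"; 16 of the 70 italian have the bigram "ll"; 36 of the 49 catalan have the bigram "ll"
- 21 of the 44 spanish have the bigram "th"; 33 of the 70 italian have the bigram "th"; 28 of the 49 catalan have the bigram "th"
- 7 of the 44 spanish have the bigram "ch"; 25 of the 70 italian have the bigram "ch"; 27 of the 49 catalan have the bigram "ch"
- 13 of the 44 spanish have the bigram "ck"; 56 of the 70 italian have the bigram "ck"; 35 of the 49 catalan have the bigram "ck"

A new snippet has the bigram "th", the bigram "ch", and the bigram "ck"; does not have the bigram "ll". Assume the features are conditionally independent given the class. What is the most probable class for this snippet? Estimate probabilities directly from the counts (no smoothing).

spanish: (44/163) × (36/44) × (21/44) × (7/44) × (13/44) ≈ 0.0049547
italian: (70/163) × (54/70) × (33/70) × (25/70) × (56/70) ≈ 0.0446225
catalan: (49/163) × (13/49) × (28/49) × (27/49) × (35/49) ≈ 0.0179373
Highest score → italian.

italian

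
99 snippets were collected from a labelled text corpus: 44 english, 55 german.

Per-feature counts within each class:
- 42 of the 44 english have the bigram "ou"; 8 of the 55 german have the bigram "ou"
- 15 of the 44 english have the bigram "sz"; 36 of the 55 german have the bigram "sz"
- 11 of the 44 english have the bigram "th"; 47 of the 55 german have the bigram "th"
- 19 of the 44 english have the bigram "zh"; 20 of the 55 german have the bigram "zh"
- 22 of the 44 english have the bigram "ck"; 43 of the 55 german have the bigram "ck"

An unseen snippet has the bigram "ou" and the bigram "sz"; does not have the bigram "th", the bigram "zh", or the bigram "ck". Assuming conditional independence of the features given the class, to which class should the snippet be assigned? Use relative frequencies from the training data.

english

english: (44/99) × (42/44) × (15/44) × (33/44) × (25/44) × (22/44) ≈ 0.0308156
german: (55/99) × (8/55) × (36/55) × (8/55) × (35/55) × (12/55) ≈ 0.00106818
Highest score → english.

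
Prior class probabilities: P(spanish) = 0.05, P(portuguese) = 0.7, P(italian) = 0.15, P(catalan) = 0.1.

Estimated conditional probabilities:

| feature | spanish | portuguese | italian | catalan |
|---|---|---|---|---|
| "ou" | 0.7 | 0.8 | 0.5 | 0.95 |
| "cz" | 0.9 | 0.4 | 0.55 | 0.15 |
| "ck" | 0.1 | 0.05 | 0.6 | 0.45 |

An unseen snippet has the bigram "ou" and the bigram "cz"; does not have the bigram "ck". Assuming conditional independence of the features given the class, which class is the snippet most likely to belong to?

portuguese

spanish: 0.05 × 0.7 × 0.9 × (1−0.1) = 0.02835
portuguese: 0.7 × 0.8 × 0.4 × (1−0.05) = 0.2128
italian: 0.15 × 0.5 × 0.55 × (1−0.6) = 0.0165
catalan: 0.1 × 0.95 × 0.15 × (1−0.45) = 0.0078375
Highest score → portuguese.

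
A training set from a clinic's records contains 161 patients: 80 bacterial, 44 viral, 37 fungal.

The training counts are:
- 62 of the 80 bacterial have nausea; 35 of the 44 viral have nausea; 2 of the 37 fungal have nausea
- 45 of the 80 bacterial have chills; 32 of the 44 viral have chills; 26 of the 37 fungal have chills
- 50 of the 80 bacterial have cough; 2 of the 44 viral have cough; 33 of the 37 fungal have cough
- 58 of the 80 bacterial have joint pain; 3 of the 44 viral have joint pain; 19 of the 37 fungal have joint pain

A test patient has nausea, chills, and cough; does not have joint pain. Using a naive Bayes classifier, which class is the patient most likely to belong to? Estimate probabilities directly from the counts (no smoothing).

bacterial

bacterial: (80/161) × (62/80) × (45/80) × (50/80) × (22/80) ≈ 0.0372307
viral: (44/161) × (35/44) × (32/44) × (2/44) × (41/44) ≈ 0.0066965
fungal: (37/161) × (2/37) × (26/37) × (33/37) × (18/37) ≈ 0.00378755
Highest score → bacterial.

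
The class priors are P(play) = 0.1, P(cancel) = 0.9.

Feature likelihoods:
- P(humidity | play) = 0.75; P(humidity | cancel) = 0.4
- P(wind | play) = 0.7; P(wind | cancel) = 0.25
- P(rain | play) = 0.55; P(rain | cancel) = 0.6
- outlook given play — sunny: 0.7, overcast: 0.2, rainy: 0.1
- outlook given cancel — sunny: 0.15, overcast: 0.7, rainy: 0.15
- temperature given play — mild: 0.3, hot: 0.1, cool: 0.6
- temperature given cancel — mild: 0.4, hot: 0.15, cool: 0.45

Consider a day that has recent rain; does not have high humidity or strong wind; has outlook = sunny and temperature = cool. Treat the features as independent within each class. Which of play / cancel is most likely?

play: 0.1 × (1−0.75) × (1−0.7) × 0.55 × 0.7 × 0.6 = 0.0017325
cancel: 0.9 × (1−0.4) × (1−0.25) × 0.6 × 0.15 × 0.45 = 0.0164025
Highest score → cancel.

cancel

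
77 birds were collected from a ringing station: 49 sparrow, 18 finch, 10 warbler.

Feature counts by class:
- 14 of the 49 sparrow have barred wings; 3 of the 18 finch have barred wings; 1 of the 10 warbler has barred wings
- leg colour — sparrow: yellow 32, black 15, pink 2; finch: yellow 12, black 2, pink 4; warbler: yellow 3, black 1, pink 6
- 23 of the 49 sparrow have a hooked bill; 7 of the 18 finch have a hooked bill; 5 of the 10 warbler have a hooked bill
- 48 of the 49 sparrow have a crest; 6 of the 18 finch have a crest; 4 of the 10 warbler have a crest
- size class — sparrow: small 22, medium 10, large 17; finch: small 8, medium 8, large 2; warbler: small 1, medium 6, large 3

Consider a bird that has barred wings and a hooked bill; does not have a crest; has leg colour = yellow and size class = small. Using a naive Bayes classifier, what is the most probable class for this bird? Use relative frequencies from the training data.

finch

sparrow: (49/77) × (14/49) × (32/49) × (23/49) × (1/49) × (22/49) ≈ 0.000510685
finch: (18/77) × (3/18) × (12/18) × (7/18) × (12/18) × (8/18) ≈ 0.00299289
warbler: (10/77) × (1/10) × (3/10) × (5/10) × (6/10) × (1/10) ≈ 0.000116883
Highest score → finch.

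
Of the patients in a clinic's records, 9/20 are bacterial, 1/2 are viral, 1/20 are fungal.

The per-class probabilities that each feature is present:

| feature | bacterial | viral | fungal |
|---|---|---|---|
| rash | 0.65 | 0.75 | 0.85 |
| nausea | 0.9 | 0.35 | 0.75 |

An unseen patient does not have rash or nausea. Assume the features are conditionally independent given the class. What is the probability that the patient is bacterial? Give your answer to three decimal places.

bacterial: 0.45 × (1−0.65) × (1−0.9) = 0.01575
viral: 0.5 × (1−0.75) × (1−0.35) = 0.08125
fungal: 0.05 × (1−0.85) × (1−0.75) = 0.001875
P(bacterial | x) = 0.01575 / 0.098875 ≈ 0.159

0.159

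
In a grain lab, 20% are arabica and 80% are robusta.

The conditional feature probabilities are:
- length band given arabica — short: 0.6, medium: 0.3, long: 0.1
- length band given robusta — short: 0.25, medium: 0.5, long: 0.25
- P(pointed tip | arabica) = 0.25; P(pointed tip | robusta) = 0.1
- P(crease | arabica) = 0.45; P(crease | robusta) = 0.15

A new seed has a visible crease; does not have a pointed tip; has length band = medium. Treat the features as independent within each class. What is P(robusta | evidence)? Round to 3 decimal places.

arabica: 0.2 × 0.3 × (1−0.25) × 0.45 = 0.02025
robusta: 0.8 × 0.5 × (1−0.1) × 0.15 = 0.054
P(robusta | x) = 0.054 / 0.07425 ≈ 0.727

0.727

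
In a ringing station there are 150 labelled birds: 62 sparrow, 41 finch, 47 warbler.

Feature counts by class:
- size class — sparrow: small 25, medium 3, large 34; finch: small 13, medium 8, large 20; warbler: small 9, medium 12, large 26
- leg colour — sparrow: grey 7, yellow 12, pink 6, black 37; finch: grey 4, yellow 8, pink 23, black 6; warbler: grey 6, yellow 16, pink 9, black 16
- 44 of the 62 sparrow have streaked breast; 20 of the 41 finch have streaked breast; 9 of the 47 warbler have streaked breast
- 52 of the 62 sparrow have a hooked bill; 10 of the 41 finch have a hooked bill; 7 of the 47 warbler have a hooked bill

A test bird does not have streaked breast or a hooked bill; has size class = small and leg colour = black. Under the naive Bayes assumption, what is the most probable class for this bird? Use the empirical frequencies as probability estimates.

warbler

sparrow: (62/150) × (25/62) × (37/62) × (18/62) × (10/62) ≈ 0.00465745
finch: (41/150) × (13/41) × (6/41) × (21/41) × (31/41) ≈ 0.00491171
warbler: (47/150) × (9/47) × (16/47) × (38/47) × (40/47) ≈ 0.0140547
Highest score → warbler.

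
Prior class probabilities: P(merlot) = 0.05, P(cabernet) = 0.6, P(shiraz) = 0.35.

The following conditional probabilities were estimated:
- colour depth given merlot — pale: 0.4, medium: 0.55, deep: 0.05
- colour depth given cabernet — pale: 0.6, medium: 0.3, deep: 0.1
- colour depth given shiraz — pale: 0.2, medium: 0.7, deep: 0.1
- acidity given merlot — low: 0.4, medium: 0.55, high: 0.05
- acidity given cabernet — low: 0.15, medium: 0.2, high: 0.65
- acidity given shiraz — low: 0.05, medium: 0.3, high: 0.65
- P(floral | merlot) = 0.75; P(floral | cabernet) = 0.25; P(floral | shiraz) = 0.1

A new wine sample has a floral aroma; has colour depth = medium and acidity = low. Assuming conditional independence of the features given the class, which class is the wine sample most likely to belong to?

merlot

merlot: 0.05 × 0.55 × 0.4 × 0.75 = 0.00825
cabernet: 0.6 × 0.3 × 0.15 × 0.25 = 0.00675
shiraz: 0.35 × 0.7 × 0.05 × 0.1 = 0.001225
Highest score → merlot.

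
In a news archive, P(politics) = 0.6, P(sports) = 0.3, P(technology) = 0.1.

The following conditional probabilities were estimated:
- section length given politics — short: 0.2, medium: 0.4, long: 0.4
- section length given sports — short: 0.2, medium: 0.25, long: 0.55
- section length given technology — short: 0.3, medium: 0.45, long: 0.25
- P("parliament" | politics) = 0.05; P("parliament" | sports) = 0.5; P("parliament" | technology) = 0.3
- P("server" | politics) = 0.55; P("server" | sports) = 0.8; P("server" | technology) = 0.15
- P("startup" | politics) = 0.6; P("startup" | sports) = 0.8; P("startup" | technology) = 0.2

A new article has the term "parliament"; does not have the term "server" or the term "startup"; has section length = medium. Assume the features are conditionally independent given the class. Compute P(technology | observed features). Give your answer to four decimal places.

0.7150

politics: 0.6 × 0.4 × 0.05 × (1−0.55) × (1−0.6) = 0.00216
sports: 0.3 × 0.25 × 0.5 × (1−0.8) × (1−0.8) = 0.0015
technology: 0.1 × 0.45 × 0.3 × (1−0.15) × (1−0.2) = 0.00918
P(technology | x) = 0.00918 / 0.01284 ≈ 0.7150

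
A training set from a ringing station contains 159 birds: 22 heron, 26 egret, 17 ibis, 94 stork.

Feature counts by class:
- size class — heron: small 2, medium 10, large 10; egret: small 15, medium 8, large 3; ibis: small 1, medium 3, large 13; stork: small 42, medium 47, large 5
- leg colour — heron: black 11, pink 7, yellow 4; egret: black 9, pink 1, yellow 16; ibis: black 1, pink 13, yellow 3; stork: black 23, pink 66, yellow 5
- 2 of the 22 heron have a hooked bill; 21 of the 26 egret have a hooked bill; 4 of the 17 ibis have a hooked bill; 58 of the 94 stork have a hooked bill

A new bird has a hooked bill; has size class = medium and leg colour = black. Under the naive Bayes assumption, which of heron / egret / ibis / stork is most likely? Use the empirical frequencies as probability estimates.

heron: (22/159) × (10/22) × (11/22) × (2/22) ≈ 0.00285878
egret: (26/159) × (8/26) × (9/26) × (21/26) ≈ 0.0140672
ibis: (17/159) × (3/17) × (1/17) × (4/17) ≈ 0.000261148
stork: (94/159) × (47/94) × (23/94) × (58/94) ≈ 0.0446273
Highest score → stork.

stork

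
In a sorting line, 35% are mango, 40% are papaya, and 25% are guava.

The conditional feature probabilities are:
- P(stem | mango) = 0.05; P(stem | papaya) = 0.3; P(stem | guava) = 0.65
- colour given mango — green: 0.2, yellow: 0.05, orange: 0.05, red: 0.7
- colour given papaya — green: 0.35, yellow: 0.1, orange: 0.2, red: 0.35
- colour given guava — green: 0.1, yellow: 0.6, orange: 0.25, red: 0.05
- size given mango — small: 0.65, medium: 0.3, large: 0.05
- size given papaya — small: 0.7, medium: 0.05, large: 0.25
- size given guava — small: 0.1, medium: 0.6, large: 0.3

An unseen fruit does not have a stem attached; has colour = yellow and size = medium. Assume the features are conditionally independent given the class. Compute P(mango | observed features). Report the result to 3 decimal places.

0.132

mango: 0.35 × (1−0.05) × 0.05 × 0.3 = 0.0049875
papaya: 0.4 × (1−0.3) × 0.1 × 0.05 = 0.0014
guava: 0.25 × (1−0.65) × 0.6 × 0.6 = 0.0315
P(mango | x) = 0.0049875 / 0.0378875 ≈ 0.132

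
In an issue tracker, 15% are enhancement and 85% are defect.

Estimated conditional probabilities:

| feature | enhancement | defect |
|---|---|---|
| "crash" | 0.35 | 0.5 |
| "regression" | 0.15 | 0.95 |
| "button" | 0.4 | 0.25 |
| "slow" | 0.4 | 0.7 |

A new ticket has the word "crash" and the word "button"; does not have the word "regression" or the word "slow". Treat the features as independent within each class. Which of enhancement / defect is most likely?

enhancement

enhancement: 0.15 × 0.35 × (1−0.15) × 0.4 × (1−0.4) = 0.01071
defect: 0.85 × 0.5 × (1−0.95) × 0.25 × (1−0.7) = 0.00159375
Highest score → enhancement.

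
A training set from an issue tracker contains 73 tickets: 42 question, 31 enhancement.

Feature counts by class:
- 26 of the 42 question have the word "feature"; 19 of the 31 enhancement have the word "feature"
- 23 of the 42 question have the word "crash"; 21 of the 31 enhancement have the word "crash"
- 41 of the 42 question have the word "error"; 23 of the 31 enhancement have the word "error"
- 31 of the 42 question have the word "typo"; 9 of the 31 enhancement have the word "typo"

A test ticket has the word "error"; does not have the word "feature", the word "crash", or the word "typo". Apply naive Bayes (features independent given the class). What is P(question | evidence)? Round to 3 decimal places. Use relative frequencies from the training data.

0.476

question: (42/73) × (16/42) × (19/42) × (41/42) × (11/42) ≈ 0.0253501
enhancement: (31/73) × (12/31) × (10/31) × (23/31) × (22/31) ≈ 0.0279205
P(question | x) = 0.0253501 / 0.0532706 ≈ 0.476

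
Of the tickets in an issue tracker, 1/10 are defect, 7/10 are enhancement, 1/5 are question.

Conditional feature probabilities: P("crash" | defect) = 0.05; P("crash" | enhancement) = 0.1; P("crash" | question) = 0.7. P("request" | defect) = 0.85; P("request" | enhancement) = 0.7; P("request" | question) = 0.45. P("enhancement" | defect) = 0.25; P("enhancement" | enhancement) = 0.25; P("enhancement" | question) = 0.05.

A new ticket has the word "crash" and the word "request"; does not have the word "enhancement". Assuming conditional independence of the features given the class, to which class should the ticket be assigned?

defect: 0.1 × 0.05 × 0.85 × (1−0.25) = 0.0031875
enhancement: 0.7 × 0.1 × 0.7 × (1−0.25) = 0.03675
question: 0.2 × 0.7 × 0.45 × (1−0.05) = 0.05985
Highest score → question.

question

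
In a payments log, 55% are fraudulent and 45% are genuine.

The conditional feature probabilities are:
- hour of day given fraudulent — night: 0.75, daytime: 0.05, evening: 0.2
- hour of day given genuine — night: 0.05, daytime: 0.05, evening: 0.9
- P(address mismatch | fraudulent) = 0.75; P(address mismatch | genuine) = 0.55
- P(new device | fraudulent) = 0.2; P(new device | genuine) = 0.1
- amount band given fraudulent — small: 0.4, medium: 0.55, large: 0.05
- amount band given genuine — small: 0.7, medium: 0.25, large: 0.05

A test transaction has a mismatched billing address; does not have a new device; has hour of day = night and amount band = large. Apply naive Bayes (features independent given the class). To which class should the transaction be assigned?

fraudulent

fraudulent: 0.55 × 0.75 × 0.75 × (1−0.2) × 0.05 = 0.012375
genuine: 0.45 × 0.05 × 0.55 × (1−0.1) × 0.05 = 0.000556875
Highest score → fraudulent.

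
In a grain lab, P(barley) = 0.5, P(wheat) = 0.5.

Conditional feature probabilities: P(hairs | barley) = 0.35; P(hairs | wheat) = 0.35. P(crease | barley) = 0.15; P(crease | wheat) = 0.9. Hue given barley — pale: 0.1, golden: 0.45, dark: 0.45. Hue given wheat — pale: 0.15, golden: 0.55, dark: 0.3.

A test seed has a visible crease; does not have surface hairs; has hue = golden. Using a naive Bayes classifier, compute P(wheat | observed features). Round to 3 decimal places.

barley: 0.5 × (1−0.35) × 0.15 × 0.45 = 0.0219375
wheat: 0.5 × (1−0.35) × 0.9 × 0.55 = 0.160875
P(wheat | x) = 0.160875 / 0.1828125 ≈ 0.880

0.880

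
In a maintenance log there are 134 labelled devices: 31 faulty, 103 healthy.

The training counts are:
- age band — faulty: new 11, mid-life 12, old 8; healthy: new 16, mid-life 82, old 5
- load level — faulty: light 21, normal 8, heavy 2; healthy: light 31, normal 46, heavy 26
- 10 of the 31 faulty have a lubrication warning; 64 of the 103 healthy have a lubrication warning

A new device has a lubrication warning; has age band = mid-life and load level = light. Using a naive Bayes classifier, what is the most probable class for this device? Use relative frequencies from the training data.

faulty: (31/134) × (12/31) × (21/31) × (10/31) ≈ 0.0195692
healthy: (103/134) × (82/103) × (31/103) × (64/103) ≈ 0.11444
Highest score → healthy.

healthy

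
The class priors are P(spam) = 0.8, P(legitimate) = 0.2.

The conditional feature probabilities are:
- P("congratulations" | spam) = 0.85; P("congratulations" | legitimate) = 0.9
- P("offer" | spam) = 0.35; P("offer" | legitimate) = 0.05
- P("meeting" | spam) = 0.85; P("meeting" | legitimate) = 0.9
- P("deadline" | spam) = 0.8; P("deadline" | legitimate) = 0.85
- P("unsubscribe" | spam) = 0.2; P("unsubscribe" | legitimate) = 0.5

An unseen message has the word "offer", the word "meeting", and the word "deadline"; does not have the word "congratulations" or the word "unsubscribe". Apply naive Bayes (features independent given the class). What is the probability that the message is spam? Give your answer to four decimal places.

0.9835

spam: 0.8 × (1−0.85) × 0.35 × 0.85 × 0.8 × (1−0.2) = 0.022848
legitimate: 0.2 × (1−0.9) × 0.05 × 0.9 × 0.85 × (1−0.5) = 0.0003825
P(spam | x) = 0.022848 / 0.0232305 ≈ 0.9835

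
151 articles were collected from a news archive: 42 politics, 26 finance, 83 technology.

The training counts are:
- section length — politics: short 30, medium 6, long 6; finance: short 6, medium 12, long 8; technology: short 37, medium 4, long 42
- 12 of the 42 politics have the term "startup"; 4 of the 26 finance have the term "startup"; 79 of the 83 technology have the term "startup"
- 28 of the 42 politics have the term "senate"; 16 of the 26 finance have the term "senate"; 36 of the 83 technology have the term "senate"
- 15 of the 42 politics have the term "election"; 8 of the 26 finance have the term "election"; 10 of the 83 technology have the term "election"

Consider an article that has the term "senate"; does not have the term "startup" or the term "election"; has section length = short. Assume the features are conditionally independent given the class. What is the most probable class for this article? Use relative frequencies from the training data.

politics: (42/151) × (30/42) × (30/42) × (28/42) × (27/42) ≈ 0.060819
finance: (26/151) × (6/26) × (22/26) × (16/26) × (18/26) ≈ 0.0143242
technology: (83/151) × (37/83) × (4/83) × (36/83) × (73/83) ≈ 0.0045048
Highest score → politics.

politics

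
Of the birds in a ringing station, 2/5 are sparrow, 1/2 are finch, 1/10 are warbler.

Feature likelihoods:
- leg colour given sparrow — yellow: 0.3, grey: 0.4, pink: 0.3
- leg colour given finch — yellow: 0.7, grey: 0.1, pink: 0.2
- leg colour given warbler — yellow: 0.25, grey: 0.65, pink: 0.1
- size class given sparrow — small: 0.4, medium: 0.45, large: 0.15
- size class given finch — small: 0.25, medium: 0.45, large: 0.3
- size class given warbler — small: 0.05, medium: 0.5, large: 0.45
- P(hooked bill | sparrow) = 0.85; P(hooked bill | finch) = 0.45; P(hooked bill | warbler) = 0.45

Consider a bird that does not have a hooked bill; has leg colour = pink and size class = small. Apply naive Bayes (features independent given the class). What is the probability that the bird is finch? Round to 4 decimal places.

sparrow: 0.4 × 0.3 × 0.4 × (1−0.85) = 0.0072
finch: 0.5 × 0.2 × 0.25 × (1−0.45) = 0.01375
warbler: 0.1 × 0.1 × 0.05 × (1−0.45) = 0.000275
P(finch | x) = 0.01375 / 0.021225 ≈ 0.6478

0.6478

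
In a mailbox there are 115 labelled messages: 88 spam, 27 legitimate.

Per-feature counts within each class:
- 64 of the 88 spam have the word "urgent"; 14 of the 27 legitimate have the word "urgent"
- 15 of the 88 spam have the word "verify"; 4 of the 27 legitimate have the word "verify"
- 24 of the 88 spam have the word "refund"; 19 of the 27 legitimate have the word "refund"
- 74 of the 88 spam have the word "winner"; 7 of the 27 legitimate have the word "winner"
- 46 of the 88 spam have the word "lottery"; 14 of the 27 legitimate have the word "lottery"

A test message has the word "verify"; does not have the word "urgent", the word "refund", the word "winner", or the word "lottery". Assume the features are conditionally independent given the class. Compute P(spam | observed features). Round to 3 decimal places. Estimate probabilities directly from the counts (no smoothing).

spam: (88/115) × (24/88) × (15/88) × (64/88) × (14/88) × (42/88) ≈ 0.00196441
legitimate: (27/115) × (13/27) × (4/27) × (8/27) × (20/27) × (13/27) ≈ 0.00176976
P(spam | x) = 0.00196441 / 0.00373417 ≈ 0.526

0.526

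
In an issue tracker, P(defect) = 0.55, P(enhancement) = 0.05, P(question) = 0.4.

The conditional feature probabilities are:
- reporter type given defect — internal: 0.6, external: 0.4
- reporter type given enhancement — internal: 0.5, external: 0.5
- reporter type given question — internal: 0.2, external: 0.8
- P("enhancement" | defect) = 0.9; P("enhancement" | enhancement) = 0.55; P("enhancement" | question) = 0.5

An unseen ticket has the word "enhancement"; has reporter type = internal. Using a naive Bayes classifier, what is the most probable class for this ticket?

defect: 0.55 × 0.6 × 0.9 = 0.297
enhancement: 0.05 × 0.5 × 0.55 = 0.01375
question: 0.4 × 0.2 × 0.5 = 0.04
Highest score → defect.

defect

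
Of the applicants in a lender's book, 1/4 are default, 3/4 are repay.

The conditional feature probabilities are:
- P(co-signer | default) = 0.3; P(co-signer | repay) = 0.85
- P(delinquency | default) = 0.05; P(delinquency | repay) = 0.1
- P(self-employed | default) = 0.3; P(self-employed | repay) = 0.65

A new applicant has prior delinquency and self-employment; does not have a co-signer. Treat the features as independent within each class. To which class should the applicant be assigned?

default: 0.25 × (1−0.3) × 0.05 × 0.3 = 0.002625
repay: 0.75 × (1−0.85) × 0.1 × 0.65 = 0.0073125
Highest score → repay.

repay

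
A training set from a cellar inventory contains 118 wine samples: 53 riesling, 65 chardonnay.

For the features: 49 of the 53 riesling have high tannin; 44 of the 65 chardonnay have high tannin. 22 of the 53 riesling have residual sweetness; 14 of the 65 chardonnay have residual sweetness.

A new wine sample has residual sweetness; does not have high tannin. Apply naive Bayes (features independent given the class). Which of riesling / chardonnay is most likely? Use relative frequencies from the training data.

chardonnay

riesling: (53/118) × (4/53) × (22/53) ≈ 0.014071
chardonnay: (65/118) × (21/65) × (14/65) ≈ 0.0383312
Highest score → chardonnay.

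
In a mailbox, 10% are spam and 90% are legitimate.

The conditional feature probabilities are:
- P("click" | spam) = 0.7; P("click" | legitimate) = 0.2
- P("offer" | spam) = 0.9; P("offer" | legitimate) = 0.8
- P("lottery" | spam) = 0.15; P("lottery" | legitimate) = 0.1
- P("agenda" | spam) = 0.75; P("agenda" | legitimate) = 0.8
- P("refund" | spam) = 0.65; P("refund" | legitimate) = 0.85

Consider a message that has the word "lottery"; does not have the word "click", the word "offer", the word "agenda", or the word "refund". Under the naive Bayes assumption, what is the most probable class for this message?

spam: 0.1 × (1−0.7) × (1−0.9) × 0.15 × (1−0.75) × (1−0.65) = 0.000039375
legitimate: 0.9 × (1−0.2) × (1−0.8) × 0.1 × (1−0.8) × (1−0.85) = 0.000432
Highest score → legitimate.

legitimate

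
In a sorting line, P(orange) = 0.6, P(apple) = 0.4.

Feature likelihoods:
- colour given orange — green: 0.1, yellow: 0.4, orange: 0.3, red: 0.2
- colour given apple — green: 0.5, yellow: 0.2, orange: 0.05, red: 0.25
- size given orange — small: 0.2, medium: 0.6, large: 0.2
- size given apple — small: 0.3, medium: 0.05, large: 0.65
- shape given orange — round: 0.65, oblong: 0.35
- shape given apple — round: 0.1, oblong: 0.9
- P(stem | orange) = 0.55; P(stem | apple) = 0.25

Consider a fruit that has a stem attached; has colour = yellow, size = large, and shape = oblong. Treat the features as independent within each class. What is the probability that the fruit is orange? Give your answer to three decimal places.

orange: 0.6 × 0.4 × 0.2 × 0.35 × 0.55 = 0.00924
apple: 0.4 × 0.2 × 0.65 × 0.9 × 0.25 = 0.0117
P(orange | x) = 0.00924 / 0.02094 ≈ 0.441

0.441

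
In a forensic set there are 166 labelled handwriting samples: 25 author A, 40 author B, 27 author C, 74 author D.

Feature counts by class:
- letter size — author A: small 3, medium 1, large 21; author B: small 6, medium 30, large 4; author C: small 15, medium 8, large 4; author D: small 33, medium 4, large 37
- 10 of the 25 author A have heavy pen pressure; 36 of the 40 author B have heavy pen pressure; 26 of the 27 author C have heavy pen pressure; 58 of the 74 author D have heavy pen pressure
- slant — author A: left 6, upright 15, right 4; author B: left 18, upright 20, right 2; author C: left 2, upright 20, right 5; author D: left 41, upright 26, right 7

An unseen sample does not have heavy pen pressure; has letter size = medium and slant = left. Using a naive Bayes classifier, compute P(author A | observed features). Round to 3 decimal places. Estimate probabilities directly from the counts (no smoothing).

author A: (25/166) × (1/25) × (15/25) × (6/25) ≈ 0.00086747
author B: (40/166) × (30/40) × (4/40) × (18/40) ≈ 0.00813253
author C: (27/166) × (8/27) × (1/27) × (2/27) ≈ 0.000132216
author D: (74/166) × (4/74) × (16/74) × (41/74) ≈ 0.00288664
P(author A | x) = 0.00086747 / 0.012018856 ≈ 0.072

0.072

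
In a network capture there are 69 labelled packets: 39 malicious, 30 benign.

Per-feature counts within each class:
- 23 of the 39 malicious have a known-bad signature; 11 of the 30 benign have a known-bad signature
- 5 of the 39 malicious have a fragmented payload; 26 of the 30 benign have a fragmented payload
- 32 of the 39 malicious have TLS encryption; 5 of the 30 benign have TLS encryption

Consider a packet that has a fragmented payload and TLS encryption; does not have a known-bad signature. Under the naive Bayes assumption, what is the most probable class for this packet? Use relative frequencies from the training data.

malicious: (39/69) × (16/39) × (5/39) × (32/39) ≈ 0.0243928
benign: (30/69) × (19/30) × (26/30) × (5/30) ≈ 0.0397746
Highest score → benign.

benign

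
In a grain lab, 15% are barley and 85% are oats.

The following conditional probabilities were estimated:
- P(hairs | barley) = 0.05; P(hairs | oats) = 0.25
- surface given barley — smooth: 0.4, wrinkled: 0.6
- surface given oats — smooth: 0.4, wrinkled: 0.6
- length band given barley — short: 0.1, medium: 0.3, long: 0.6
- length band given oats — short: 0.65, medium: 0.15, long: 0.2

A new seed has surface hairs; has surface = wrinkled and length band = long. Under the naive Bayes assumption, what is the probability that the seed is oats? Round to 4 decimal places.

0.9043

barley: 0.15 × 0.05 × 0.6 × 0.6 = 0.0027
oats: 0.85 × 0.25 × 0.6 × 0.2 = 0.0255
P(oats | x) = 0.0255 / 0.0282 ≈ 0.9043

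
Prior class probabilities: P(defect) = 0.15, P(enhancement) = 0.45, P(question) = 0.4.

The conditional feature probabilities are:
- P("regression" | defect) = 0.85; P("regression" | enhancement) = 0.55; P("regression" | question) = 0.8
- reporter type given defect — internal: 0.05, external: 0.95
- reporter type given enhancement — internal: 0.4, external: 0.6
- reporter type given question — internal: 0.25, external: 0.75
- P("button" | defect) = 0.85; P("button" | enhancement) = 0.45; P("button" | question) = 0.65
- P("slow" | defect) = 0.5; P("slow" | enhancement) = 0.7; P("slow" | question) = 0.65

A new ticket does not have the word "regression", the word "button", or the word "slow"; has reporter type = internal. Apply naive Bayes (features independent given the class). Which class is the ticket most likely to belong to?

enhancement

defect: 0.15 × (1−0.85) × 0.05 × (1−0.85) × (1−0.5) = 0.000084375
enhancement: 0.45 × (1−0.55) × 0.4 × (1−0.45) × (1−0.7) = 0.013365
question: 0.4 × (1−0.8) × 0.25 × (1−0.65) × (1−0.65) = 0.00245
Highest score → enhancement.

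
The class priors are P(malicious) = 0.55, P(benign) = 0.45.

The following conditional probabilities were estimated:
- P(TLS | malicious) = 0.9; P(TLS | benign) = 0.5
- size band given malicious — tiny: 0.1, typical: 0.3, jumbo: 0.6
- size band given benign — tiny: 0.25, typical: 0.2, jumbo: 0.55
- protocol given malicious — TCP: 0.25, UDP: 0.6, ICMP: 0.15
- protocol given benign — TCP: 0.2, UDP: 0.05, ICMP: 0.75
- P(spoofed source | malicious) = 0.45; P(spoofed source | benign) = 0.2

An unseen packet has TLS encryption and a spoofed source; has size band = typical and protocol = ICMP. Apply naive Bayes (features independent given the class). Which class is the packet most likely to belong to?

malicious

malicious: 0.55 × 0.9 × 0.3 × 0.15 × 0.45 = 0.01002375
benign: 0.45 × 0.5 × 0.2 × 0.75 × 0.2 = 0.00675
Highest score → malicious.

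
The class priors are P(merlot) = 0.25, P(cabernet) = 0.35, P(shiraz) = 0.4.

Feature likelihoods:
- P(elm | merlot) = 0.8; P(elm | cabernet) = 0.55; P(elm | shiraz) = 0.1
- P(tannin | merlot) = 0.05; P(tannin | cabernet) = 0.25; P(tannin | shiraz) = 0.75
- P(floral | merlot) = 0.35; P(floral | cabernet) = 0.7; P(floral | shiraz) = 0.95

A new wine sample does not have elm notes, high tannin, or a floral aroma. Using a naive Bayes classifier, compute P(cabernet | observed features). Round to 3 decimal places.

0.500

merlot: 0.25 × (1−0.8) × (1−0.05) × (1−0.35) = 0.030875
cabernet: 0.35 × (1−0.55) × (1−0.25) × (1−0.7) = 0.0354375
shiraz: 0.4 × (1−0.1) × (1−0.75) × (1−0.95) = 0.0045
P(cabernet | x) = 0.0354375 / 0.0708125 ≈ 0.500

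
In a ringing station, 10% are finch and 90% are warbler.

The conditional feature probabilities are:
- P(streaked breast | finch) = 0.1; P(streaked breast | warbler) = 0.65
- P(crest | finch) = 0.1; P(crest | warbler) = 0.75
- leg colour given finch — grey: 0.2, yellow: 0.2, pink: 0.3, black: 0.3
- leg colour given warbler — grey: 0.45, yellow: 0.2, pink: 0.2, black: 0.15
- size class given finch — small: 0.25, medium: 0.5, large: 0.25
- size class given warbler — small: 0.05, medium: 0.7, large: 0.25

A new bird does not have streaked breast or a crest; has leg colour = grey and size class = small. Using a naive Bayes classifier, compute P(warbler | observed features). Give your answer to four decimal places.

finch: 0.1 × (1−0.1) × (1−0.1) × 0.2 × 0.25 = 0.00405
warbler: 0.9 × (1−0.65) × (1−0.75) × 0.45 × 0.05 = 0.001771875
P(warbler | x) = 0.001771875 / 0.005821875 ≈ 0.3043

0.3043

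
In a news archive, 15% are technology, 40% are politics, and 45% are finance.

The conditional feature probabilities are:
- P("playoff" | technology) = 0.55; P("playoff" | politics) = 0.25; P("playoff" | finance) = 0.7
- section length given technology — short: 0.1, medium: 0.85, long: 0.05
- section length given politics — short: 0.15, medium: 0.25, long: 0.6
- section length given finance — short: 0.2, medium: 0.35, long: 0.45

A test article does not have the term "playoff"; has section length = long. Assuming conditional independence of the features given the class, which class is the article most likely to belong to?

technology: 0.15 × (1−0.55) × 0.05 = 0.003375
politics: 0.4 × (1−0.25) × 0.6 = 0.18
finance: 0.45 × (1−0.7) × 0.45 = 0.06075
Highest score → politics.

politics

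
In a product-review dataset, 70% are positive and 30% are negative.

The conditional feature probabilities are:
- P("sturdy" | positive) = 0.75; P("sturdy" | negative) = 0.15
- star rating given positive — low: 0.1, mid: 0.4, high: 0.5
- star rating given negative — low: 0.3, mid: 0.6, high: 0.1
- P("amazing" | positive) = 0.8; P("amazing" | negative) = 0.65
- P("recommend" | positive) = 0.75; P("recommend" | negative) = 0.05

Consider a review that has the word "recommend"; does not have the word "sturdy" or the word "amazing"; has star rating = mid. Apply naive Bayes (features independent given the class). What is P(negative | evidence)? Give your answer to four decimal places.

positive: 0.7 × (1−0.75) × 0.4 × (1−0.8) × 0.75 = 0.0105
negative: 0.3 × (1−0.15) × 0.6 × (1−0.65) × 0.05 = 0.0026775
P(negative | x) = 0.0026775 / 0.0131775 ≈ 0.2032

0.2032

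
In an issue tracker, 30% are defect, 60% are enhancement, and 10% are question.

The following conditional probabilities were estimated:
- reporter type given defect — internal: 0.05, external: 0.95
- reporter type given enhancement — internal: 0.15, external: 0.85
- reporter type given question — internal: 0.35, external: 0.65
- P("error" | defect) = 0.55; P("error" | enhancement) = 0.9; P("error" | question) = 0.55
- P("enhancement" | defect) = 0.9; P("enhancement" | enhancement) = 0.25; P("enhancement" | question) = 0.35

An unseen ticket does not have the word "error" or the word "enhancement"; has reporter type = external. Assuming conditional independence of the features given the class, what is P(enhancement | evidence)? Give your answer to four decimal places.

0.5457

defect: 0.3 × 0.95 × (1−0.55) × (1−0.9) = 0.012825
enhancement: 0.6 × 0.85 × (1−0.9) × (1−0.25) = 0.03825
question: 0.1 × 0.65 × (1−0.55) × (1−0.35) = 0.0190125
P(enhancement | x) = 0.03825 / 0.0700875 ≈ 0.5457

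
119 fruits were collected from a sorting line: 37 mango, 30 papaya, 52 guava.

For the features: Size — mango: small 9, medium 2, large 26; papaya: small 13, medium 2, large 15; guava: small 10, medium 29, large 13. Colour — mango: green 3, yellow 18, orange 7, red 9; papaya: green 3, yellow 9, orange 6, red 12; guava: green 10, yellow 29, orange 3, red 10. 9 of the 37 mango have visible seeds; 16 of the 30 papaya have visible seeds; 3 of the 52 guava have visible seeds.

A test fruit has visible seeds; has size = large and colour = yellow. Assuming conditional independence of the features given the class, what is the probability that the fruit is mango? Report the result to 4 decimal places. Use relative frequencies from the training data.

0.5219

mango: (37/119) × (26/37) × (18/37) × (9/37) ≈ 0.0258546
papaya: (30/119) × (15/30) × (9/30) × (16/30) ≈ 0.0201681
guava: (52/119) × (13/52) × (29/52) × (3/52) ≈ 0.00351487
P(mango | x) = 0.0258546 / 0.04953757 ≈ 0.5219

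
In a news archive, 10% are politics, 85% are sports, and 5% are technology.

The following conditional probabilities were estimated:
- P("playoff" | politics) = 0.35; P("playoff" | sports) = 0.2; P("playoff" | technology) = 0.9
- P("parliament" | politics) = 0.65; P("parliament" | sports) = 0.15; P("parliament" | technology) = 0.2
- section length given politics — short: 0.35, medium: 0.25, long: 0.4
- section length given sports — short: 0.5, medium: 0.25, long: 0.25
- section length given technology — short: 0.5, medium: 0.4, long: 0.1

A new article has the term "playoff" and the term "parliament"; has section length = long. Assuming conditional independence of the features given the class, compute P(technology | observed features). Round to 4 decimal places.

0.0550

politics: 0.1 × 0.35 × 0.65 × 0.4 = 0.0091
sports: 0.85 × 0.2 × 0.15 × 0.25 = 0.006375
technology: 0.05 × 0.9 × 0.2 × 0.1 = 0.0009
P(technology | x) = 0.0009 / 0.016375 ≈ 0.0550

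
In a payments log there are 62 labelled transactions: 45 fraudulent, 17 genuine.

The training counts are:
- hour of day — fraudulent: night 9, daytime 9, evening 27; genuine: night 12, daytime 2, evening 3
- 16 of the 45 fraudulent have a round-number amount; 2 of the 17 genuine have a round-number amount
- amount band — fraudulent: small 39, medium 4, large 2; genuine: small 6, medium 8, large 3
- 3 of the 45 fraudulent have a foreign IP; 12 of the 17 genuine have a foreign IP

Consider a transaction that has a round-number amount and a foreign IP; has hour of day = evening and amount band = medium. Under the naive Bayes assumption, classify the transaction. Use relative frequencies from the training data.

genuine

fraudulent: (45/62) × (27/45) × (16/45) × (4/45) × (3/45) ≈ 0.000917563
genuine: (17/62) × (3/17) × (2/17) × (8/17) × (12/17) ≈ 0.00189097
Highest score → genuine.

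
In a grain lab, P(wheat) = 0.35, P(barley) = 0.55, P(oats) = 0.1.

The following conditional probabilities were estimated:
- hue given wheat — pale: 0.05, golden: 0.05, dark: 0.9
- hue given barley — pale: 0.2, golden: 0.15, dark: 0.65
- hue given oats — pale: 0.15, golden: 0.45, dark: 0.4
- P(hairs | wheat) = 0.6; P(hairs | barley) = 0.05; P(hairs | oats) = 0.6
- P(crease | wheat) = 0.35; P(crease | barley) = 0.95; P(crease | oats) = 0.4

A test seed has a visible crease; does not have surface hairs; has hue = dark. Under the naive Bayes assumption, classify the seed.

wheat: 0.35 × 0.9 × (1−0.6) × 0.35 = 0.0441
barley: 0.55 × 0.65 × (1−0.05) × 0.95 = 0.32264375
oats: 0.1 × 0.4 × (1−0.6) × 0.4 = 0.0064
Highest score → barley.

barley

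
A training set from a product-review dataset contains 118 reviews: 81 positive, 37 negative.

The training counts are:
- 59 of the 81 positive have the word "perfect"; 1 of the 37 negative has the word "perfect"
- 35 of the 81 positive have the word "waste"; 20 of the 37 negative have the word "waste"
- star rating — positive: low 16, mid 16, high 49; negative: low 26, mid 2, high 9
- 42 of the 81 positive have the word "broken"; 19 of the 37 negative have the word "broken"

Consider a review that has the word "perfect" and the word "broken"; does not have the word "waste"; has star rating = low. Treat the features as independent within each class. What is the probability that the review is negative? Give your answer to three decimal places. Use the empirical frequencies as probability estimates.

0.046

positive: (81/118) × (59/81) × (46/81) × (16/81) × (42/81) ≈ 0.0290832
negative: (37/118) × (1/37) × (17/37) × (26/37) × (19/37) ≈ 0.00140504
P(negative | x) = 0.00140504 / 0.03048824 ≈ 0.046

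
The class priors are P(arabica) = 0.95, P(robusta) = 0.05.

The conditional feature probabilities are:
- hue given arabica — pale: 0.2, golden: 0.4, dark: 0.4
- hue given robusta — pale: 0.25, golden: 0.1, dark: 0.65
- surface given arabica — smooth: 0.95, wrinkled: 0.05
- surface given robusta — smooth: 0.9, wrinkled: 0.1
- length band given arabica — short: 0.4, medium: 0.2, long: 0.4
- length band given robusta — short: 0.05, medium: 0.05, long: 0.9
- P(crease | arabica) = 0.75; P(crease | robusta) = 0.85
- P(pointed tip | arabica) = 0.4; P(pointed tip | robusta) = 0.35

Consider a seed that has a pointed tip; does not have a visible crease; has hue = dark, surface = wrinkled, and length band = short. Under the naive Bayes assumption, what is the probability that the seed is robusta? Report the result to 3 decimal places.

arabica: 0.95 × 0.4 × 0.05 × 0.4 × (1−0.75) × 0.4 = 0.00076
robusta: 0.05 × 0.65 × 0.1 × 0.05 × (1−0.85) × 0.35 = 0.00000853125
P(robusta | x) = 0.00000853125 / 0.00076853125 ≈ 0.011

0.011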